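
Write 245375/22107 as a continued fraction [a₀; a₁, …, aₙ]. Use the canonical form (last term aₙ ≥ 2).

[11; 10, 17, 3, 3, 1, 9]

245375 = 11·22107 + 2198
22107 = 10·2198 + 127
2198 = 17·127 + 39
127 = 3·39 + 10
39 = 3·10 + 9
10 = 1·9 + 1
9 = 9·1 + 0  (stop)
So 245375/22107 = [11; 10, 17, 3, 3, 1, 9].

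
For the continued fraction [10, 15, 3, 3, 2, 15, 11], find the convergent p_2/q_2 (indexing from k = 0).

Using pₖ = aₖpₖ₋₁ + pₖ₋₂, qₖ = aₖqₖ₋₁ + qₖ₋₂ (with p₋₁=1, p₋₂=0, q₋₁=0, q₋₂=1):
  k=0: a=10, p=10, q=1
  k=1: a=15, p=151, q=15
  k=2: a=3, p=463, q=46

463/46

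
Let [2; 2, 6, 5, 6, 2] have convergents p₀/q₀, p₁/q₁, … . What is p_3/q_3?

165/67

Using pₖ = aₖpₖ₋₁ + pₖ₋₂, qₖ = aₖqₖ₋₁ + qₖ₋₂ (with p₋₁=1, p₋₂=0, q₋₁=0, q₋₂=1):
  k=0: a=2, p=2, q=1
  k=1: a=2, p=5, q=2
  k=2: a=6, p=32, q=13
  k=3: a=5, p=165, q=67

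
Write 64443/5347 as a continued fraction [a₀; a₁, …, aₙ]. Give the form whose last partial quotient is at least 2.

[12; 19, 6, 15, 3]

64443 = 12·5347 + 279
5347 = 19·279 + 46
279 = 6·46 + 3
46 = 15·3 + 1
3 = 3·1 + 0  (stop)
So 64443/5347 = [12; 19, 6, 15, 3].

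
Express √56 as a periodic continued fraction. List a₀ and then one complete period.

a₀ = ⌊√56⌋ = 7.
With m₀=0, d₀=1 and mₖ₊₁ = dₖaₖ − mₖ, dₖ₊₁ = (n − mₖ₊₁²)/dₖ, aₖ₊₁ = ⌊(a₀+mₖ₊₁)/dₖ₊₁⌋:
  k=1: m=7, d=7, a=2
  k=2: m=7, d=1, a=14
d=1 and a=2a₀=14 at k=2, so the next step gives (m, d) = (7, 7) again — its k=1 value — and the period has length 2.

[7; 2, 14]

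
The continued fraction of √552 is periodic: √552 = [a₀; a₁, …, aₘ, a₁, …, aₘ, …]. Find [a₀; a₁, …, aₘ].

[23; 2, 46]

a₀ = ⌊√552⌋ = 23.
With m₀=0, d₀=1 and mₖ₊₁ = dₖaₖ − mₖ, dₖ₊₁ = (n − mₖ₊₁²)/dₖ, aₖ₊₁ = ⌊(a₀+mₖ₊₁)/dₖ₊₁⌋:
  k=1: m=23, d=23, a=2
  k=2: m=23, d=1, a=46
d=1 and a=2a₀=46 at k=2, so the next step gives (m, d) = (23, 23) again — its k=1 value — and the period has length 2.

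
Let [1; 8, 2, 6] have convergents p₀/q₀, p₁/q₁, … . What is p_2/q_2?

19/17

Using pₖ = aₖpₖ₋₁ + pₖ₋₂, qₖ = aₖqₖ₋₁ + qₖ₋₂ (with p₋₁=1, p₋₂=0, q₋₁=0, q₋₂=1):
  k=0: a=1, p=1, q=1
  k=1: a=8, p=9, q=8
  k=2: a=2, p=19, q=17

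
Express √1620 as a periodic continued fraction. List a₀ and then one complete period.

a₀ = ⌊√1620⌋ = 40.
With m₀=0, d₀=1 and mₖ₊₁ = dₖaₖ − mₖ, dₖ₊₁ = (n − mₖ₊₁²)/dₖ, aₖ₊₁ = ⌊(a₀+mₖ₊₁)/dₖ₊₁⌋:
  k=1: m=40, d=20, a=4
  k=2: m=40, d=1, a=80
d=1 and a=2a₀=80 at k=2, so the next step gives (m, d) = (40, 20) again — its k=1 value — and the period has length 2.

[40; 4, 80]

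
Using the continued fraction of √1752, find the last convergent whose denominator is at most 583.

√1752 = [41; 1, 5, 1, 82, …] (period length 4).
Convergents:
  p_0/q_0 = 41/1
  p_1/q_1 = 42/1
  p_2/q_2 = 251/6
  p_3/q_3 = 293/7
  p_4/q_4 = 24277/580
  p_5/q_5 = 24570/587
q_4 = 580 ≤ 583 < 587 = q_5, so the answer is 24277/580.

24277/580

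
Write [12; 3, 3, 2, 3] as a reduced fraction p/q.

972/79

Fold from the inside: start with 3/1.
  2 + 1/3 = 7/3
  3 + 3/7 = 24/7
  3 + 7/24 = 79/24
  12 + 24/79 = 972/79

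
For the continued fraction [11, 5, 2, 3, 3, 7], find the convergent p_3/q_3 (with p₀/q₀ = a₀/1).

Using pₖ = aₖpₖ₋₁ + pₖ₋₂, qₖ = aₖqₖ₋₁ + qₖ₋₂ (with p₋₁=1, p₋₂=0, q₋₁=0, q₋₂=1):
  k=0: a=11, p=11, q=1
  k=1: a=5, p=56, q=5
  k=2: a=2, p=123, q=11
  k=3: a=3, p=425, q=38

425/38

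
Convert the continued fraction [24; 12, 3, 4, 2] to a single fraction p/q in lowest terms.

Fold from the inside: start with 2/1.
  4 + 1/2 = 9/2
  3 + 2/9 = 29/9
  12 + 9/29 = 357/29
  24 + 29/357 = 8597/357

8597/357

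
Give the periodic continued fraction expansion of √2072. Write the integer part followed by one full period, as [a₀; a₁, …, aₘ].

[45; 1, 1, 12, 1, 1, 90]

a₀ = ⌊√2072⌋ = 45.
With m₀=0, d₀=1 and mₖ₊₁ = dₖaₖ − mₖ, dₖ₊₁ = (n − mₖ₊₁²)/dₖ, aₖ₊₁ = ⌊(a₀+mₖ₊₁)/dₖ₊₁⌋:
  k=1: m=45, d=47, a=1
  k=2: m=2, d=44, a=1
  k=3: m=42, d=7, a=12
  k=4: m=42, d=44, a=1
  k=5: m=2, d=47, a=1
  k=6: m=45, d=1, a=90
d=1 and a=2a₀=90 at k=6, so the next step gives (m, d) = (45, 47) again — its k=1 value — and the period has length 6.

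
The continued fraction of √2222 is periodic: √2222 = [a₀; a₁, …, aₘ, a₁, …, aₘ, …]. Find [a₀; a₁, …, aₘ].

[47; 7, 4, 7, 94]

a₀ = ⌊√2222⌋ = 47.
With m₀=0, d₀=1 and mₖ₊₁ = dₖaₖ − mₖ, dₖ₊₁ = (n − mₖ₊₁²)/dₖ, aₖ₊₁ = ⌊(a₀+mₖ₊₁)/dₖ₊₁⌋:
  k=1: m=47, d=13, a=7
  k=2: m=44, d=22, a=4
  k=3: m=44, d=13, a=7
  k=4: m=47, d=1, a=94
d=1 and a=2a₀=94 at k=4, so the next step gives (m, d) = (47, 13) again — its k=1 value — and the period has length 4.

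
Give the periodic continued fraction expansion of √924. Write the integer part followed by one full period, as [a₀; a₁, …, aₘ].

[30; 2, 1, 1, 14, 1, 1, 2, 60]

a₀ = ⌊√924⌋ = 30.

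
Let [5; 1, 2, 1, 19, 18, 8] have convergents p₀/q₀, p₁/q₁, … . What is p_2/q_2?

17/3

Using pₖ = aₖpₖ₋₁ + pₖ₋₂, qₖ = aₖqₖ₋₁ + qₖ₋₂ (with p₋₁=1, p₋₂=0, q₋₁=0, q₋₂=1):
  k=0: a=5, p=5, q=1
  k=1: a=1, p=6, q=1
  k=2: a=2, p=17, q=3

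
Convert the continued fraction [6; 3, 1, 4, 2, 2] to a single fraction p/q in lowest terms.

Fold from the inside: start with 2/1.
  2 + 1/2 = 5/2
  4 + 2/5 = 22/5
  1 + 5/22 = 27/22
  3 + 22/27 = 103/27
  6 + 27/103 = 645/103

645/103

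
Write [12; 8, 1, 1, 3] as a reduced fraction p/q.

727/60

Using pₖ = aₖpₖ₋₁ + pₖ₋₂ and qₖ = aₖqₖ₋₁ + qₖ₋₂:
  k=0: a=12, p=12, q=1
  k=1: a=8, p=97, q=8
  k=2: a=1, p=109, q=9
  k=3: a=1, p=206, q=17
  k=4: a=3, p=727, q=60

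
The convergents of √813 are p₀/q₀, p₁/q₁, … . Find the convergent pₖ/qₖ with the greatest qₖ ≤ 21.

57/2

√813 = [28; 1, 1, 18, 1, 1, 56, …] (period length 6).
Convergents:
  p_0/q_0 = 28/1
  p_1/q_1 = 29/1
  p_2/q_2 = 57/2
  p_3/q_3 = 1055/37
q_2 = 2 ≤ 21 < 37 = q_3, so the answer is 57/2.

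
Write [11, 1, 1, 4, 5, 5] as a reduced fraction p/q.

Using pₖ = aₖpₖ₋₁ + pₖ₋₂ and qₖ = aₖqₖ₋₁ + qₖ₋₂:
  k=0: a=11, p=11, q=1
  k=1: a=1, p=12, q=1
  k=2: a=1, p=23, q=2
  k=3: a=4, p=104, q=9
  k=4: a=5, p=543, q=47
  k=5: a=5, p=2819, q=244

2819/244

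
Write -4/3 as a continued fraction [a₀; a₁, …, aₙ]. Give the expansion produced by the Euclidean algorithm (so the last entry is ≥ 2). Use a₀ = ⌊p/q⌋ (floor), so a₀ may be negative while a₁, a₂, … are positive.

[-2; 1, 2]

-4 = -2·3 + 2
3 = 1·2 + 1
2 = 2·1 + 0  (stop)
So -4/3 = [-2; 1, 2].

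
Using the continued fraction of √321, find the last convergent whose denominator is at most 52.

√321 = [17; 1, 10, 1, 34, …] (period length 4).
Convergents:
  p_0/q_0 = 17/1
  p_1/q_1 = 18/1
  p_2/q_2 = 197/11
  p_3/q_3 = 215/12
  p_4/q_4 = 7507/419
q_3 = 12 ≤ 52 < 419 = q_4, so the answer is 215/12.

215/12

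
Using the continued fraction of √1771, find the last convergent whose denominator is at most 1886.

√1771 = [42; 12, 84, …] (period length 2).
Convergents:
  p_0/q_0 = 42/1
  p_1/q_1 = 505/12
  p_2/q_2 = 42462/1009
  p_3/q_3 = 510049/12120
q_2 = 1009 ≤ 1886 < 12120 = q_3, so the answer is 42462/1009.

42462/1009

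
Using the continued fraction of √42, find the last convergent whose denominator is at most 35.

√42 = [6; 2, 12, …] (period length 2).
Convergents:
  p_0/q_0 = 6/1
  p_1/q_1 = 13/2
  p_2/q_2 = 162/25
  p_3/q_3 = 337/52
q_2 = 25 ≤ 35 < 52 = q_3, so the answer is 162/25.

162/25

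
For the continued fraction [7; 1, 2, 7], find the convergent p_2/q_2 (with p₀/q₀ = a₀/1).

Using pₖ = aₖpₖ₋₁ + pₖ₋₂, qₖ = aₖqₖ₋₁ + qₖ₋₂ (with p₋₁=1, p₋₂=0, q₋₁=0, q₋₂=1):
  k=0: a=7, p=7, q=1
  k=1: a=1, p=8, q=1
  k=2: a=2, p=23, q=3

23/3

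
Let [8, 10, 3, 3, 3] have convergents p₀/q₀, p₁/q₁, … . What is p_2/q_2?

Using pₖ = aₖpₖ₋₁ + pₖ₋₂, qₖ = aₖqₖ₋₁ + qₖ₋₂ (with p₋₁=1, p₋₂=0, q₋₁=0, q₋₂=1):
  k=0: a=8, p=8, q=1
  k=1: a=10, p=81, q=10
  k=2: a=3, p=251, q=31

251/31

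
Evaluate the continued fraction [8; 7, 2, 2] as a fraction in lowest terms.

Fold from the inside: start with 2/1.
  2 + 1/2 = 5/2
  7 + 2/5 = 37/5
  8 + 5/37 = 301/37

301/37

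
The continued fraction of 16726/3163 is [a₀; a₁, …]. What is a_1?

16726 = 5·3163 + 911   →  a_0 = 5
3163 = 3·911 + 430   →  a_1 = 3

3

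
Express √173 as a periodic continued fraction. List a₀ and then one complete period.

[13; 6, 1, 1, 6, 26]

a₀ = ⌊√173⌋ = 13.
With m₀=0, d₀=1 and mₖ₊₁ = dₖaₖ − mₖ, dₖ₊₁ = (n − mₖ₊₁²)/dₖ, aₖ₊₁ = ⌊(a₀+mₖ₊₁)/dₖ₊₁⌋:
  k=1: m=13, d=4, a=6
  k=2: m=11, d=13, a=1
  k=3: m=2, d=13, a=1
  k=4: m=11, d=4, a=6
  k=5: m=13, d=1, a=26
d=1 and a=2a₀=26 at k=5, so the next step gives (m, d) = (13, 4) again — its k=1 value — and the period has length 5.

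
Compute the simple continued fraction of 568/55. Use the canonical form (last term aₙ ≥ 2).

[10; 3, 18]

568 = 10×55 + 18
55 = 3×18 + 1
18 = 18×1 + 0  (stop)
So 568/55 = [10; 3, 18].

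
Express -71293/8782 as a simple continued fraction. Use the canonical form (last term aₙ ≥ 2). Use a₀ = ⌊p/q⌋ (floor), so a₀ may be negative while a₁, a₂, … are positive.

-71293 = -9*8782 + 7745
8782 = 1*7745 + 1037
7745 = 7*1037 + 486
1037 = 2*486 + 65
486 = 7*65 + 31
65 = 2*31 + 3
31 = 10*3 + 1
3 = 3*1 + 0  (stop)
So -71293/8782 = [-9; 1, 7, 2, 7, 2, 10, 3].

[-9; 1, 7, 2, 7, 2, 10, 3]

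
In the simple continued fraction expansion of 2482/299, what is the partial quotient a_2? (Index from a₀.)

2482 = 8·299 + 90   →  a_0 = 8
299 = 3·90 + 29   →  a_1 = 3
90 = 3·29 + 3   →  a_2 = 3

3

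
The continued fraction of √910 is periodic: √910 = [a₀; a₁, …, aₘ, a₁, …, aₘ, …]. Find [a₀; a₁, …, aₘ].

a₀ = ⌊√910⌋ = 30.
With m₀=0, d₀=1 and mₖ₊₁ = dₖaₖ − mₖ, dₖ₊₁ = (n − mₖ₊₁²)/dₖ, aₖ₊₁ = ⌊(a₀+mₖ₊₁)/dₖ₊₁⌋:
  k=1: m=30, d=10, a=6
  k=2: m=30, d=1, a=60
d=1 and a=2a₀=60 at k=2, so the next step gives (m, d) = (30, 10) again — its k=1 value — and the period has length 2.

[30; 6, 60]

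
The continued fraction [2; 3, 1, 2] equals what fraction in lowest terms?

Fold from the inside: start with 2/1.
  1 + 1/2 = 3/2
  3 + 2/3 = 11/3
  2 + 3/11 = 25/11

25/11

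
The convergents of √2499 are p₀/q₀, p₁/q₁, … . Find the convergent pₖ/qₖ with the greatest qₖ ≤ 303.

4999/100

√2499 = [49; 1, 98, …] (period length 2).
Convergents:
  p_0/q_0 = 49/1
  p_1/q_1 = 50/1
  p_2/q_2 = 4949/99
  p_3/q_3 = 4999/100
  p_4/q_4 = 494851/9899
q_3 = 100 ≤ 303 < 9899 = q_4, so the answer is 4999/100.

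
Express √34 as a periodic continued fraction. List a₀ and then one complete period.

a₀ = ⌊√34⌋ = 5.
With m₀=0, d₀=1 and mₖ₊₁ = dₖaₖ − mₖ, dₖ₊₁ = (n − mₖ₊₁²)/dₖ, aₖ₊₁ = ⌊(a₀+mₖ₊₁)/dₖ₊₁⌋:
  k=1: m=5, d=9, a=1
  k=2: m=4, d=2, a=4
  k=3: m=4, d=9, a=1
  k=4: m=5, d=1, a=10
d=1 and a=2a₀=10 at k=4, so the next step gives (m, d) = (5, 9) again — its k=1 value — and the period has length 4.

[5; 1, 4, 1, 10]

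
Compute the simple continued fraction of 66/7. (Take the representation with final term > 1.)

66 = 9×7 + 3
7 = 2×3 + 1
3 = 3×1 + 0  (stop)
So 66/7 = [9; 2, 3].

[9; 2, 3]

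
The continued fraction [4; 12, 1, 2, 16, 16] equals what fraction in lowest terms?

Fold from the inside: start with 16/1.
  16 + 1/16 = 257/16
  2 + 16/257 = 530/257
  1 + 257/530 = 787/530
  12 + 530/787 = 9974/787
  4 + 787/9974 = 40683/9974

40683/9974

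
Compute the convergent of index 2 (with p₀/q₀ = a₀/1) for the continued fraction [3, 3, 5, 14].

53/16

Using pₖ = aₖpₖ₋₁ + pₖ₋₂, qₖ = aₖqₖ₋₁ + qₖ₋₂ (with p₋₁=1, p₋₂=0, q₋₁=0, q₋₂=1):
  k=0: a=3, p=3, q=1
  k=1: a=3, p=10, q=3
  k=2: a=5, p=53, q=16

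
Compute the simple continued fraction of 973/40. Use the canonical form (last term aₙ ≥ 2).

973 = 24×40 + 13
40 = 3×13 + 1
13 = 13×1 + 0  (stop)
So 973/40 = [24; 3, 13].

[24; 3, 13]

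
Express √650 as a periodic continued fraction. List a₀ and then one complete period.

a₀ = ⌊√650⌋ = 25.
With m₀=0, d₀=1 and mₖ₊₁ = dₖaₖ − mₖ, dₖ₊₁ = (n − mₖ₊₁²)/dₖ, aₖ₊₁ = ⌊(a₀+mₖ₊₁)/dₖ₊₁⌋:
  k=1: m=25, d=25, a=2
  k=2: m=25, d=1, a=50
d=1 and a=2a₀=50 at k=2, so the next step gives (m, d) = (25, 25) again — its k=1 value — and the period has length 2.

[25; 2, 50]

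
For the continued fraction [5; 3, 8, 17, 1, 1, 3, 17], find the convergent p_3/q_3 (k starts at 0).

Using pₖ = aₖpₖ₋₁ + pₖ₋₂, qₖ = aₖqₖ₋₁ + qₖ₋₂ (with p₋₁=1, p₋₂=0, q₋₁=0, q₋₂=1):
  k=0: a=5, p=5, q=1
  k=1: a=3, p=16, q=3
  k=2: a=8, p=133, q=25
  k=3: a=17, p=2277, q=428

2277/428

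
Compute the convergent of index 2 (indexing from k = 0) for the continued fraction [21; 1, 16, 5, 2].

373/17

Using pₖ = aₖpₖ₋₁ + pₖ₋₂, qₖ = aₖqₖ₋₁ + qₖ₋₂ (with p₋₁=1, p₋₂=0, q₋₁=0, q₋₂=1):
  k=0: a=21, p=21, q=1
  k=1: a=1, p=22, q=1
  k=2: a=16, p=373, q=17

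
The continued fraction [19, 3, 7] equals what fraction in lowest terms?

Fold from the inside: start with 7/1.
  3 + 1/7 = 22/7
  19 + 7/22 = 425/22

425/22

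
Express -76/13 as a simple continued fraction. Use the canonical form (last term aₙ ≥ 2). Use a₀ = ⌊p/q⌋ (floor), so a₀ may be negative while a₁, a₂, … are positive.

[-6; 6, 2]

-76 = -6·13 + 2
13 = 6·2 + 1
2 = 2·1 + 0  (stop)
So -76/13 = [-6; 6, 2].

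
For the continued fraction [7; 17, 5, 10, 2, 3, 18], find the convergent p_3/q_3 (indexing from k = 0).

6190/877

Using pₖ = aₖpₖ₋₁ + pₖ₋₂, qₖ = aₖqₖ₋₁ + qₖ₋₂ (with p₋₁=1, p₋₂=0, q₋₁=0, q₋₂=1):
  k=0: a=7, p=7, q=1
  k=1: a=17, p=120, q=17
  k=2: a=5, p=607, q=86
  k=3: a=10, p=6190, q=877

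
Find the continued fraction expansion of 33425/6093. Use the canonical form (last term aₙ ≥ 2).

[5; 2, 17, 9, 9, 2]

33425 = 5*6093 + 2960
6093 = 2*2960 + 173
2960 = 17*173 + 19
173 = 9*19 + 2
19 = 9*2 + 1
2 = 2*1 + 0  (stop)
So 33425/6093 = [5; 2, 17, 9, 9, 2].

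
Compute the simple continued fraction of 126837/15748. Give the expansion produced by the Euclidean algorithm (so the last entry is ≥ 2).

[8; 18, 2, 6, 16, 4]

126837 = 8*15748 + 853
15748 = 18*853 + 394
853 = 2*394 + 65
394 = 6*65 + 4
65 = 16*4 + 1
4 = 4*1 + 0  (stop)
So 126837/15748 = [8; 18, 2, 6, 16, 4].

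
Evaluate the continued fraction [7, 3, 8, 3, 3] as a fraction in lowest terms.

1896/259

Using pₖ = aₖpₖ₋₁ + pₖ₋₂ and qₖ = aₖqₖ₋₁ + qₖ₋₂:
  k=0: a=7, p=7, q=1
  k=1: a=3, p=22, q=3
  k=2: a=8, p=183, q=25
  k=3: a=3, p=571, q=78
  k=4: a=3, p=1896, q=259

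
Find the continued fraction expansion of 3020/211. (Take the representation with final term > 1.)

3020 = 14*211 + 66
211 = 3*66 + 13
66 = 5*13 + 1
13 = 13*1 + 0  (stop)
So 3020/211 = [14; 3, 5, 13].

[14; 3, 5, 13]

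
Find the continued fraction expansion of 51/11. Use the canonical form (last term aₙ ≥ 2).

[4; 1, 1, 1, 3]

51 = 4×11 + 7
11 = 1×7 + 4
7 = 1×4 + 3
4 = 1×3 + 1
3 = 3×1 + 0  (stop)
So 51/11 = [4; 1, 1, 1, 3].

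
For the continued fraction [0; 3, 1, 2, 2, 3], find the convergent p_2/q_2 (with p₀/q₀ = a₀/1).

1/4

Using pₖ = aₖpₖ₋₁ + pₖ₋₂, qₖ = aₖqₖ₋₁ + qₖ₋₂ (with p₋₁=1, p₋₂=0, q₋₁=0, q₋₂=1):
  k=0: a=0, p=0, q=1
  k=1: a=3, p=1, q=3
  k=2: a=1, p=1, q=4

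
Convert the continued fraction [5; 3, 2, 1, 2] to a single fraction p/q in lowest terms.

143/27

Fold from the inside: start with 2/1.
  1 + 1/2 = 3/2
  2 + 2/3 = 8/3
  3 + 3/8 = 27/8
  5 + 8/27 = 143/27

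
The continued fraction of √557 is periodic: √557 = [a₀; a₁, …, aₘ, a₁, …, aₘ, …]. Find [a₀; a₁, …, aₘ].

a₀ = ⌊√557⌋ = 23.
With m₀=0, d₀=1 and mₖ₊₁ = dₖaₖ − mₖ, dₖ₊₁ = (n − mₖ₊₁²)/dₖ, aₖ₊₁ = ⌊(a₀+mₖ₊₁)/dₖ₊₁⌋:
  k=1: m=23, d=28, a=1
  k=2: m=5, d=19, a=1
  k=3: m=14, d=19, a=1
  k=4: m=5, d=28, a=1
  k=5: m=23, d=1, a=46
d=1 and a=2a₀=46 at k=5, so the next step gives (m, d) = (23, 28) again — its k=1 value — and the period has length 5.

[23; 1, 1, 1, 1, 46]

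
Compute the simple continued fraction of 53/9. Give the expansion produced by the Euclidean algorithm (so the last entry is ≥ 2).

53 = 5*9 + 8
9 = 1*8 + 1
8 = 8*1 + 0  (stop)
So 53/9 = [5; 1, 8].

[5; 1, 8]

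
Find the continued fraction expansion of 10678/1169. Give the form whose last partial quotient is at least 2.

[9; 7, 2, 4, 8, 2]

10678 = 9·1169 + 157
1169 = 7·157 + 70
157 = 2·70 + 17
70 = 4·17 + 2
17 = 8·2 + 1
2 = 2·1 + 0  (stop)
So 10678/1169 = [9; 7, 2, 4, 8, 2].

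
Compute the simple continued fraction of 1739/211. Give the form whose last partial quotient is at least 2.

1739 = 8*211 + 51
211 = 4*51 + 7
51 = 7*7 + 2
7 = 3*2 + 1
2 = 2*1 + 0  (stop)
So 1739/211 = [8; 4, 7, 3, 2].

[8; 4, 7, 3, 2]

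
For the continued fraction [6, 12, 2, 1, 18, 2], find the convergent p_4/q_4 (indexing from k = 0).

Using pₖ = aₖpₖ₋₁ + pₖ₋₂, qₖ = aₖqₖ₋₁ + qₖ₋₂ (with p₋₁=1, p₋₂=0, q₋₁=0, q₋₂=1):
  k=0: a=6, p=6, q=1
  k=1: a=12, p=73, q=12
  k=2: a=2, p=152, q=25
  k=3: a=1, p=225, q=37
  k=4: a=18, p=4202, q=691

4202/691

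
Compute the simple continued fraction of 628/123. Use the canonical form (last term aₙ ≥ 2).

[5; 9, 2, 6]

628 = 5×123 + 13
123 = 9×13 + 6
13 = 2×6 + 1
6 = 6×1 + 0  (stop)
So 628/123 = [5; 9, 2, 6].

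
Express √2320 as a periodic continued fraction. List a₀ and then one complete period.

a₀ = ⌊√2320⌋ = 48.

[48; 6, 96]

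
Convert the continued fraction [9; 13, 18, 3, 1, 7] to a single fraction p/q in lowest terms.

Using pₖ = aₖpₖ₋₁ + pₖ₋₂ and qₖ = aₖqₖ₋₁ + qₖ₋₂:
  k=0: a=9, p=9, q=1
  k=1: a=13, p=118, q=13
  k=2: a=18, p=2133, q=235
  k=3: a=3, p=6517, q=718
  k=4: a=1, p=8650, q=953
  k=5: a=7, p=67067, q=7389

67067/7389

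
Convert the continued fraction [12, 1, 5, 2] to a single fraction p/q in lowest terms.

Fold from the inside: start with 2/1.
  5 + 1/2 = 11/2
  1 + 2/11 = 13/11
  12 + 11/13 = 167/13

167/13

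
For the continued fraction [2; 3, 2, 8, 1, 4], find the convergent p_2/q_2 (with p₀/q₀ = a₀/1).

16/7

Using pₖ = aₖpₖ₋₁ + pₖ₋₂, qₖ = aₖqₖ₋₁ + qₖ₋₂ (with p₋₁=1, p₋₂=0, q₋₁=0, q₋₂=1):
  k=0: a=2, p=2, q=1
  k=1: a=3, p=7, q=3
  k=2: a=2, p=16, q=7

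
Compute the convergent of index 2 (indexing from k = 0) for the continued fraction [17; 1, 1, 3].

Using pₖ = aₖpₖ₋₁ + pₖ₋₂, qₖ = aₖqₖ₋₁ + qₖ₋₂ (with p₋₁=1, p₋₂=0, q₋₁=0, q₋₂=1):
  k=0: a=17, p=17, q=1
  k=1: a=1, p=18, q=1
  k=2: a=1, p=35, q=2

35/2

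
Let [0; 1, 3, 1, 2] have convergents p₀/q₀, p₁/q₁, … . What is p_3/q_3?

Using pₖ = aₖpₖ₋₁ + pₖ₋₂, qₖ = aₖqₖ₋₁ + qₖ₋₂ (with p₋₁=1, p₋₂=0, q₋₁=0, q₋₂=1):
  k=0: a=0, p=0, q=1
  k=1: a=1, p=1, q=1
  k=2: a=3, p=3, q=4
  k=3: a=1, p=4, q=5

4/5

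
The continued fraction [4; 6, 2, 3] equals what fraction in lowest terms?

187/45

Fold from the inside: start with 3/1.
  2 + 1/3 = 7/3
  6 + 3/7 = 45/7
  4 + 7/45 = 187/45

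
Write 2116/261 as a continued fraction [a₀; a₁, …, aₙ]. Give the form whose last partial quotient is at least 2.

2116 = 8*261 + 28
261 = 9*28 + 9
28 = 3*9 + 1
9 = 9*1 + 0  (stop)
So 2116/261 = [8; 9, 3, 9].

[8; 9, 3, 9]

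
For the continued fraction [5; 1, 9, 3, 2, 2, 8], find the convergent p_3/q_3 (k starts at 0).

183/31

Using pₖ = aₖpₖ₋₁ + pₖ₋₂, qₖ = aₖqₖ₋₁ + qₖ₋₂ (with p₋₁=1, p₋₂=0, q₋₁=0, q₋₂=1):
  k=0: a=5, p=5, q=1
  k=1: a=1, p=6, q=1
  k=2: a=9, p=59, q=10
  k=3: a=3, p=183, q=31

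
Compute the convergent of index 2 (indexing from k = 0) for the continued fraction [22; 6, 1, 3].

Using pₖ = aₖpₖ₋₁ + pₖ₋₂, qₖ = aₖqₖ₋₁ + qₖ₋₂ (with p₋₁=1, p₋₂=0, q₋₁=0, q₋₂=1):
  k=0: a=22, p=22, q=1
  k=1: a=6, p=133, q=6
  k=2: a=1, p=155, q=7

155/7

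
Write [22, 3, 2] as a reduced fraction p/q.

Using pₖ = aₖpₖ₋₁ + pₖ₋₂ and qₖ = aₖqₖ₋₁ + qₖ₋₂:
  k=0: a=22, p=22, q=1
  k=1: a=3, p=67, q=3
  k=2: a=2, p=156, q=7

156/7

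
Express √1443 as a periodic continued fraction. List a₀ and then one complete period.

[37; 1, 74]

a₀ = ⌊√1443⌋ = 37.
With m₀=0, d₀=1 and mₖ₊₁ = dₖaₖ − mₖ, dₖ₊₁ = (n − mₖ₊₁²)/dₖ, aₖ₊₁ = ⌊(a₀+mₖ₊₁)/dₖ₊₁⌋:
  k=1: m=37, d=74, a=1
  k=2: m=37, d=1, a=74
d=1 and a=2a₀=74 at k=2, so the next step gives (m, d) = (37, 74) again — its k=1 value — and the period has length 2.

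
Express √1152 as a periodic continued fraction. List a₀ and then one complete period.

[33; 1, 15, 1, 66]

a₀ = ⌊√1152⌋ = 33.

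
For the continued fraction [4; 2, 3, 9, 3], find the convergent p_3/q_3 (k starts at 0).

288/65

Using pₖ = aₖpₖ₋₁ + pₖ₋₂, qₖ = aₖqₖ₋₁ + qₖ₋₂ (with p₋₁=1, p₋₂=0, q₋₁=0, q₋₂=1):
  k=0: a=4, p=4, q=1
  k=1: a=2, p=9, q=2
  k=2: a=3, p=31, q=7
  k=3: a=9, p=288, q=65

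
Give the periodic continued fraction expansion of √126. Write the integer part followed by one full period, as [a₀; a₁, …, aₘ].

a₀ = ⌊√126⌋ = 11.

[11; 4, 2, 4, 22]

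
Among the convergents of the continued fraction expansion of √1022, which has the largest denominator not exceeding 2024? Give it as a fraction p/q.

√1022 = [31; 1, 30, 1, 62, …] (period length 4).
Convergents:
  p_0/q_0 = 31/1
  p_1/q_1 = 32/1
  p_2/q_2 = 991/31
  p_3/q_3 = 1023/32
  p_4/q_4 = 64417/2015
  p_5/q_5 = 65440/2047
q_4 = 2015 ≤ 2024 < 2047 = q_5, so the answer is 64417/2015.

64417/2015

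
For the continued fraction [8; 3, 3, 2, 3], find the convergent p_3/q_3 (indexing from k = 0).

Using pₖ = aₖpₖ₋₁ + pₖ₋₂, qₖ = aₖqₖ₋₁ + qₖ₋₂ (with p₋₁=1, p₋₂=0, q₋₁=0, q₋₂=1):
  k=0: a=8, p=8, q=1
  k=1: a=3, p=25, q=3
  k=2: a=3, p=83, q=10
  k=3: a=2, p=191, q=23

191/23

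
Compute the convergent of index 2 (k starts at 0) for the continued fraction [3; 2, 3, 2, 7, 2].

24/7

Using pₖ = aₖpₖ₋₁ + pₖ₋₂, qₖ = aₖqₖ₋₁ + qₖ₋₂ (with p₋₁=1, p₋₂=0, q₋₁=0, q₋₂=1):
  k=0: a=3, p=3, q=1
  k=1: a=2, p=7, q=2
  k=2: a=3, p=24, q=7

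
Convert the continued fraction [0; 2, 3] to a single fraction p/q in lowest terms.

Fold from the inside: start with 3/1.
  2 + 1/3 = 7/3
  0 + 3/7 = 3/7

3/7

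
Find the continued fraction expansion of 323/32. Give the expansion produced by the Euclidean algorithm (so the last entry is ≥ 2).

[10; 10, 1, 2]

323 = 10·32 + 3
32 = 10·3 + 2
3 = 1·2 + 1
2 = 2·1 + 0  (stop)
So 323/32 = [10; 10, 1, 2].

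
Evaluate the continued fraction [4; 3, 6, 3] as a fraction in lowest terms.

Fold from the inside: start with 3/1.
  6 + 1/3 = 19/3
  3 + 3/19 = 60/19
  4 + 19/60 = 259/60

259/60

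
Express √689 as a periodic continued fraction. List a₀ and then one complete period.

[26; 4, 52]

a₀ = ⌊√689⌋ = 26.
With m₀=0, d₀=1 and mₖ₊₁ = dₖaₖ − mₖ, dₖ₊₁ = (n − mₖ₊₁²)/dₖ, aₖ₊₁ = ⌊(a₀+mₖ₊₁)/dₖ₊₁⌋:
  k=1: m=26, d=13, a=4
  k=2: m=26, d=1, a=52
d=1 and a=2a₀=52 at k=2, so the next step gives (m, d) = (26, 13) again — its k=1 value — and the period has length 2.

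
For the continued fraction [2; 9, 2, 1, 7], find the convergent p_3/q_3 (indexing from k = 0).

Using pₖ = aₖpₖ₋₁ + pₖ₋₂, qₖ = aₖqₖ₋₁ + qₖ₋₂ (with p₋₁=1, p₋₂=0, q₋₁=0, q₋₂=1):
  k=0: a=2, p=2, q=1
  k=1: a=9, p=19, q=9
  k=2: a=2, p=40, q=19
  k=3: a=1, p=59, q=28

59/28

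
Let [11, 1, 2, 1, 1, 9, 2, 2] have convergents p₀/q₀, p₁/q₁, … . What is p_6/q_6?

1652/141

Using pₖ = aₖpₖ₋₁ + pₖ₋₂, qₖ = aₖqₖ₋₁ + qₖ₋₂ (with p₋₁=1, p₋₂=0, q₋₁=0, q₋₂=1):
  k=0: a=11, p=11, q=1
  k=1: a=1, p=12, q=1
  k=2: a=2, p=35, q=3
  k=3: a=1, p=47, q=4
  k=4: a=1, p=82, q=7
  k=5: a=9, p=785, q=67
  k=6: a=2, p=1652, q=141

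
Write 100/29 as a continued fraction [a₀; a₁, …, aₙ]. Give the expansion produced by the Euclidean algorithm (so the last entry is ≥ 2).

[3; 2, 4, 3]

100 = 3*29 + 13
29 = 2*13 + 3
13 = 4*3 + 1
3 = 3*1 + 0  (stop)
So 100/29 = [3; 2, 4, 3].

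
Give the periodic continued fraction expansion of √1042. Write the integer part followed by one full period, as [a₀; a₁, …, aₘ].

a₀ = ⌊√1042⌋ = 32.
With m₀=0, d₀=1 and mₖ₊₁ = dₖaₖ − mₖ, dₖ₊₁ = (n − mₖ₊₁²)/dₖ, aₖ₊₁ = ⌊(a₀+mₖ₊₁)/dₖ₊₁⌋:
  k=1: m=32, d=18, a=3
  k=2: m=22, d=31, a=1
  k=3: m=9, d=31, a=1
  k=4: m=22, d=18, a=3
  k=5: m=32, d=1, a=64
d=1 and a=2a₀=64 at k=5, so the next step gives (m, d) = (32, 18) again — its k=1 value — and the period has length 5.

[32; 3, 1, 1, 3, 64]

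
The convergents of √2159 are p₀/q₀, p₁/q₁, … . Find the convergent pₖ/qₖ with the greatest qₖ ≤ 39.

1301/28

√2159 = [46; 2, 6, 1, 1, 1, 6, 2, 92, …] (period length 8).
Convergents:
  p_0/q_0 = 46/1
  p_1/q_1 = 93/2
  p_2/q_2 = 604/13
  p_3/q_3 = 697/15
  p_4/q_4 = 1301/28
  p_5/q_5 = 1998/43
q_4 = 28 ≤ 39 < 43 = q_5, so the answer is 1301/28.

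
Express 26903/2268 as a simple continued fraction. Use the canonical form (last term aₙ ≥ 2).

26903 = 11×2268 + 1955
2268 = 1×1955 + 313
1955 = 6×313 + 77
313 = 4×77 + 5
77 = 15×5 + 2
5 = 2×2 + 1
2 = 2×1 + 0  (stop)
So 26903/2268 = [11; 1, 6, 4, 15, 2, 2].

[11; 1, 6, 4, 15, 2, 2]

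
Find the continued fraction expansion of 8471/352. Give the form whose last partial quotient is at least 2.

8471 = 24*352 + 23
352 = 15*23 + 7
23 = 3*7 + 2
7 = 3*2 + 1
2 = 2*1 + 0  (stop)
So 8471/352 = [24; 15, 3, 3, 2].

[24; 15, 3, 3, 2]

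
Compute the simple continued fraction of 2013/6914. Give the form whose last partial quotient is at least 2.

2013 = 0×6914 + 2013
6914 = 3×2013 + 875
2013 = 2×875 + 263
875 = 3×263 + 86
263 = 3×86 + 5
86 = 17×5 + 1
5 = 5×1 + 0  (stop)
So 2013/6914 = [0; 3, 2, 3, 3, 17, 5].

[0; 3, 2, 3, 3, 17, 5]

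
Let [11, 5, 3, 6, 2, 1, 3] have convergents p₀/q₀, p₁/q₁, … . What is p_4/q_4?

Using pₖ = aₖpₖ₋₁ + pₖ₋₂, qₖ = aₖqₖ₋₁ + qₖ₋₂ (with p₋₁=1, p₋₂=0, q₋₁=0, q₋₂=1):
  k=0: a=11, p=11, q=1
  k=1: a=5, p=56, q=5
  k=2: a=3, p=179, q=16
  k=3: a=6, p=1130, q=101
  k=4: a=2, p=2439, q=218

2439/218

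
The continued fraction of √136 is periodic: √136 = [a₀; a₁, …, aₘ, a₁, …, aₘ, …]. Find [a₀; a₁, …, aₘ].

a₀ = ⌊√136⌋ = 11.
With m₀=0, d₀=1 and mₖ₊₁ = dₖaₖ − mₖ, dₖ₊₁ = (n − mₖ₊₁²)/dₖ, aₖ₊₁ = ⌊(a₀+mₖ₊₁)/dₖ₊₁⌋:
  k=1: m=11, d=15, a=1
  k=2: m=4, d=8, a=1
  k=3: m=4, d=15, a=1
  k=4: m=11, d=1, a=22
d=1 and a=2a₀=22 at k=4, so the next step gives (m, d) = (11, 15) again — its k=1 value — and the period has length 4.

[11; 1, 1, 1, 22]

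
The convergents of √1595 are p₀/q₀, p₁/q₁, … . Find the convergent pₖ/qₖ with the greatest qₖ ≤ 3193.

√1595 = [39; 1, 14, 1, 78, …] (period length 4).
Convergents:
  p_0/q_0 = 39/1
  p_1/q_1 = 40/1
  p_2/q_2 = 599/15
  p_3/q_3 = 639/16
  p_4/q_4 = 50441/1263
  p_5/q_5 = 51080/1279
  p_6/q_6 = 765561/19169
q_5 = 1279 ≤ 3193 < 19169 = q_6, so the answer is 51080/1279.

51080/1279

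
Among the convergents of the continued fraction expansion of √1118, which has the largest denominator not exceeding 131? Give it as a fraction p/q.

4213/126

√1118 = [33; 2, 3, 2, 3, 2, 66, …] (period length 6).
Convergents:
  p_0/q_0 = 33/1
  p_1/q_1 = 67/2
  p_2/q_2 = 234/7
  p_3/q_3 = 535/16
  p_4/q_4 = 1839/55
  p_5/q_5 = 4213/126
  p_6/q_6 = 279897/8371
q_5 = 126 ≤ 131 < 8371 = q_6, so the answer is 4213/126.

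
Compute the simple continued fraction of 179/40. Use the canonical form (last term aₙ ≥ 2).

[4; 2, 9, 2]

179 = 4·40 + 19
40 = 2·19 + 2
19 = 9·2 + 1
2 = 2·1 + 0  (stop)
So 179/40 = [4; 2, 9, 2].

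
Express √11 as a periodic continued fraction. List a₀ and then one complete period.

a₀ = ⌊√11⌋ = 3.
With m₀=0, d₀=1 and mₖ₊₁ = dₖaₖ − mₖ, dₖ₊₁ = (n − mₖ₊₁²)/dₖ, aₖ₊₁ = ⌊(a₀+mₖ₊₁)/dₖ₊₁⌋:
  k=1: m=3, d=2, a=3
  k=2: m=3, d=1, a=6
d=1 and a=2a₀=6 at k=2, so the next step gives (m, d) = (3, 2) again — its k=1 value — and the period has length 2.

[3; 3, 6]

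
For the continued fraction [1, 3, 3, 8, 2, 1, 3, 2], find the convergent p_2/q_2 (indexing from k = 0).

13/10

Using pₖ = aₖpₖ₋₁ + pₖ₋₂, qₖ = aₖqₖ₋₁ + qₖ₋₂ (with p₋₁=1, p₋₂=0, q₋₁=0, q₋₂=1):
  k=0: a=1, p=1, q=1
  k=1: a=3, p=4, q=3
  k=2: a=3, p=13, q=10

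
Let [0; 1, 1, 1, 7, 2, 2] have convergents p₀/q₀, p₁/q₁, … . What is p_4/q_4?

Using pₖ = aₖpₖ₋₁ + pₖ₋₂, qₖ = aₖqₖ₋₁ + qₖ₋₂ (with p₋₁=1, p₋₂=0, q₋₁=0, q₋₂=1):
  k=0: a=0, p=0, q=1
  k=1: a=1, p=1, q=1
  k=2: a=1, p=1, q=2
  k=3: a=1, p=2, q=3
  k=4: a=7, p=15, q=23

15/23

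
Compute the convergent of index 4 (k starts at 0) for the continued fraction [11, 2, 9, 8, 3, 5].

Using pₖ = aₖpₖ₋₁ + pₖ₋₂, qₖ = aₖqₖ₋₁ + qₖ₋₂ (with p₋₁=1, p₋₂=0, q₋₁=0, q₋₂=1):
  k=0: a=11, p=11, q=1
  k=1: a=2, p=23, q=2
  k=2: a=9, p=218, q=19
  k=3: a=8, p=1767, q=154
  k=4: a=3, p=5519, q=481

5519/481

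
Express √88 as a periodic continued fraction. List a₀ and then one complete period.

a₀ = ⌊√88⌋ = 9.
With m₀=0, d₀=1 and mₖ₊₁ = dₖaₖ − mₖ, dₖ₊₁ = (n − mₖ₊₁²)/dₖ, aₖ₊₁ = ⌊(a₀+mₖ₊₁)/dₖ₊₁⌋:
  k=1: m=9, d=7, a=2
  k=2: m=5, d=9, a=1
  k=3: m=4, d=8, a=1
  k=4: m=4, d=9, a=1
  k=5: m=5, d=7, a=2
  k=6: m=9, d=1, a=18
d=1 and a=2a₀=18 at k=6, so the next step gives (m, d) = (9, 7) again — its k=1 value — and the period has length 6.

[9; 2, 1, 1, 1, 2, 18]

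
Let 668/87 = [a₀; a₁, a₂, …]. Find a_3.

9

668 = 7·87 + 59   →  a_0 = 7
87 = 1·59 + 28   →  a_1 = 1
59 = 2·28 + 3   →  a_2 = 2
28 = 9·3 + 1   →  a_3 = 9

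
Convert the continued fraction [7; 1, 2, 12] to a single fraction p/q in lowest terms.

Using pₖ = aₖpₖ₋₁ + pₖ₋₂ and qₖ = aₖqₖ₋₁ + qₖ₋₂:
  k=0: a=7, p=7, q=1
  k=1: a=1, p=8, q=1
  k=2: a=2, p=23, q=3
  k=3: a=12, p=284, q=37

284/37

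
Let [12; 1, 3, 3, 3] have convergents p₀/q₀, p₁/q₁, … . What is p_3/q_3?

Using pₖ = aₖpₖ₋₁ + pₖ₋₂, qₖ = aₖqₖ₋₁ + qₖ₋₂ (with p₋₁=1, p₋₂=0, q₋₁=0, q₋₂=1):
  k=0: a=12, p=12, q=1
  k=1: a=1, p=13, q=1
  k=2: a=3, p=51, q=4
  k=3: a=3, p=166, q=13

166/13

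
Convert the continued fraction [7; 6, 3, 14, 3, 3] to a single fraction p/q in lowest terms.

Using pₖ = aₖpₖ₋₁ + pₖ₋₂ and qₖ = aₖqₖ₋₁ + qₖ₋₂:
  k=0: a=7, p=7, q=1
  k=1: a=6, p=43, q=6
  k=2: a=3, p=136, q=19
  k=3: a=14, p=1947, q=272
  k=4: a=3, p=5977, q=835
  k=5: a=3, p=19878, q=2777

19878/2777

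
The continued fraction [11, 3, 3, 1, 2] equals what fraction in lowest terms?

407/36

Using pₖ = aₖpₖ₋₁ + pₖ₋₂ and qₖ = aₖqₖ₋₁ + qₖ₋₂:
  k=0: a=11, p=11, q=1
  k=1: a=3, p=34, q=3
  k=2: a=3, p=113, q=10
  k=3: a=1, p=147, q=13
  k=4: a=2, p=407, q=36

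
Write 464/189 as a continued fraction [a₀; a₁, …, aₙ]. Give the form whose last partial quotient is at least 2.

[2; 2, 5, 17]

464 = 2·189 + 86
189 = 2·86 + 17
86 = 5·17 + 1
17 = 17·1 + 0  (stop)
So 464/189 = [2; 2, 5, 17].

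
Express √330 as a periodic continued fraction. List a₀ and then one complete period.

[18; 6, 36]

a₀ = ⌊√330⌋ = 18.
With m₀=0, d₀=1 and mₖ₊₁ = dₖaₖ − mₖ, dₖ₊₁ = (n − mₖ₊₁²)/dₖ, aₖ₊₁ = ⌊(a₀+mₖ₊₁)/dₖ₊₁⌋:
  k=1: m=18, d=6, a=6
  k=2: m=18, d=1, a=36
d=1 and a=2a₀=36 at k=2, so the next step gives (m, d) = (18, 6) again — its k=1 value — and the period has length 2.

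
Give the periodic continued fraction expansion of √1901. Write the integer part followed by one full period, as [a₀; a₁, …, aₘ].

a₀ = ⌊√1901⌋ = 43.
With m₀=0, d₀=1 and mₖ₊₁ = dₖaₖ − mₖ, dₖ₊₁ = (n − mₖ₊₁²)/dₖ, aₖ₊₁ = ⌊(a₀+mₖ₊₁)/dₖ₊₁⌋:
  k=1: m=43, d=52, a=1
  k=2: m=9, d=35, a=1
  k=3: m=26, d=35, a=1
  k=4: m=9, d=52, a=1
  k=5: m=43, d=1, a=86
d=1 and a=2a₀=86 at k=5, so the next step gives (m, d) = (43, 52) again — its k=1 value — and the period has length 5.

[43; 1, 1, 1, 1, 86]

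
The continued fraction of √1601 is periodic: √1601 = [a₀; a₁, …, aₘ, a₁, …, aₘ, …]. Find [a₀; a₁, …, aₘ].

[40; 80]

a₀ = ⌊√1601⌋ = 40.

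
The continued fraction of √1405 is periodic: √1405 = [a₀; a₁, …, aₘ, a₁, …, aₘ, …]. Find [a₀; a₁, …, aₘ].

[37; 2, 14, 2, 74]

a₀ = ⌊√1405⌋ = 37.
With m₀=0, d₀=1 and mₖ₊₁ = dₖaₖ − mₖ, dₖ₊₁ = (n − mₖ₊₁²)/dₖ, aₖ₊₁ = ⌊(a₀+mₖ₊₁)/dₖ₊₁⌋:
  k=1: m=37, d=36, a=2
  k=2: m=35, d=5, a=14
  k=3: m=35, d=36, a=2
  k=4: m=37, d=1, a=74
d=1 and a=2a₀=74 at k=4, so the next step gives (m, d) = (37, 36) again — its k=1 value — and the period has length 4.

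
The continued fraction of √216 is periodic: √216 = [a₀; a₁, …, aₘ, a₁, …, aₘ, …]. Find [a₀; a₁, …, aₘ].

a₀ = ⌊√216⌋ = 14.
With m₀=0, d₀=1 and mₖ₊₁ = dₖaₖ − mₖ, dₖ₊₁ = (n − mₖ₊₁²)/dₖ, aₖ₊₁ = ⌊(a₀+mₖ₊₁)/dₖ₊₁⌋:
  k=1: m=14, d=20, a=1
  k=2: m=6, d=9, a=2
  k=3: m=12, d=8, a=3
  k=4: m=12, d=9, a=2
  k=5: m=6, d=20, a=1
  k=6: m=14, d=1, a=28
d=1 and a=2a₀=28 at k=6, so the next step gives (m, d) = (14, 20) again — its k=1 value — and the period has length 6.

[14; 1, 2, 3, 2, 1, 28]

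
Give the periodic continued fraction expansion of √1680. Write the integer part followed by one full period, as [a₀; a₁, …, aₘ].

a₀ = ⌊√1680⌋ = 40.
With m₀=0, d₀=1 and mₖ₊₁ = dₖaₖ − mₖ, dₖ₊₁ = (n − mₖ₊₁²)/dₖ, aₖ₊₁ = ⌊(a₀+mₖ₊₁)/dₖ₊₁⌋:
  k=1: m=40, d=80, a=1
  k=2: m=40, d=1, a=80
d=1 and a=2a₀=80 at k=2, so the next step gives (m, d) = (40, 80) again — its k=1 value — and the period has length 2.

[40; 1, 80]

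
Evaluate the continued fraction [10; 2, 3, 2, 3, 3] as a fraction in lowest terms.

1889/181

Using pₖ = aₖpₖ₋₁ + pₖ₋₂ and qₖ = aₖqₖ₋₁ + qₖ₋₂:
  k=0: a=10, p=10, q=1
  k=1: a=2, p=21, q=2
  k=2: a=3, p=73, q=7
  k=3: a=2, p=167, q=16
  k=4: a=3, p=574, q=55
  k=5: a=3, p=1889, q=181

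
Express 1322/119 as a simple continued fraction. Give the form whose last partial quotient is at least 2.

[11; 9, 6, 2]

1322 = 11*119 + 13
119 = 9*13 + 2
13 = 6*2 + 1
2 = 2*1 + 0  (stop)
So 1322/119 = [11; 9, 6, 2].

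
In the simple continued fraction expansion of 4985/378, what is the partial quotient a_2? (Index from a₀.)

3

4985 = 13·378 + 71   →  a_0 = 13
378 = 5·71 + 23   →  a_1 = 5
71 = 3·23 + 2   →  a_2 = 3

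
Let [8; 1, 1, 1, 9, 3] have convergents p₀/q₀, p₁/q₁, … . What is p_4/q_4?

Using pₖ = aₖpₖ₋₁ + pₖ₋₂, qₖ = aₖqₖ₋₁ + qₖ₋₂ (with p₋₁=1, p₋₂=0, q₋₁=0, q₋₂=1):
  k=0: a=8, p=8, q=1
  k=1: a=1, p=9, q=1
  k=2: a=1, p=17, q=2
  k=3: a=1, p=26, q=3
  k=4: a=9, p=251, q=29

251/29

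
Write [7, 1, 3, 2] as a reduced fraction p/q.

70/9

Using pₖ = aₖpₖ₋₁ + pₖ₋₂ and qₖ = aₖqₖ₋₁ + qₖ₋₂:
  k=0: a=7, p=7, q=1
  k=1: a=1, p=8, q=1
  k=2: a=3, p=31, q=4
  k=3: a=2, p=70, q=9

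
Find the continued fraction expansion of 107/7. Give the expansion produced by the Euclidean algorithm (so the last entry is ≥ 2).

107 = 15*7 + 2
7 = 3*2 + 1
2 = 2*1 + 0  (stop)
So 107/7 = [15; 3, 2].

[15; 3, 2]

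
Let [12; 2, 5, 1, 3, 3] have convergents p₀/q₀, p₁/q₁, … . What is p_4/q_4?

623/50

Using pₖ = aₖpₖ₋₁ + pₖ₋₂, qₖ = aₖqₖ₋₁ + qₖ₋₂ (with p₋₁=1, p₋₂=0, q₋₁=0, q₋₂=1):
  k=0: a=12, p=12, q=1
  k=1: a=2, p=25, q=2
  k=2: a=5, p=137, q=11
  k=3: a=1, p=162, q=13
  k=4: a=3, p=623, q=50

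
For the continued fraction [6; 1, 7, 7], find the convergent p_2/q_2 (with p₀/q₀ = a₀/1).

55/8

Using pₖ = aₖpₖ₋₁ + pₖ₋₂, qₖ = aₖqₖ₋₁ + qₖ₋₂ (with p₋₁=1, p₋₂=0, q₋₁=0, q₋₂=1):
  k=0: a=6, p=6, q=1
  k=1: a=1, p=7, q=1
  k=2: a=7, p=55, q=8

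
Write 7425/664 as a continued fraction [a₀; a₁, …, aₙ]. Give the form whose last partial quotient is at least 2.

[11; 5, 2, 19, 1, 2]

7425 = 11·664 + 121
664 = 5·121 + 59
121 = 2·59 + 3
59 = 19·3 + 2
3 = 1·2 + 1
2 = 2·1 + 0  (stop)
So 7425/664 = [11; 5, 2, 19, 1, 2].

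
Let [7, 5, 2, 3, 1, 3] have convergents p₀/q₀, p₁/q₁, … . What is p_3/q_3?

273/38

Using pₖ = aₖpₖ₋₁ + pₖ₋₂, qₖ = aₖqₖ₋₁ + qₖ₋₂ (with p₋₁=1, p₋₂=0, q₋₁=0, q₋₂=1):
  k=0: a=7, p=7, q=1
  k=1: a=5, p=36, q=5
  k=2: a=2, p=79, q=11
  k=3: a=3, p=273, q=38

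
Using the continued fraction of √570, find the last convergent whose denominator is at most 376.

√570 = [23; 1, 6, 1, 46, …] (period length 4).
Convergents:
  p_0/q_0 = 23/1
  p_1/q_1 = 24/1
  p_2/q_2 = 167/7
  p_3/q_3 = 191/8
  p_4/q_4 = 8953/375
  p_5/q_5 = 9144/383
q_4 = 375 ≤ 376 < 383 = q_5, so the answer is 8953/375.

8953/375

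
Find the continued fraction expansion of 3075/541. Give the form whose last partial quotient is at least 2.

[5; 1, 2, 6, 9, 3]

3075 = 5·541 + 370
541 = 1·370 + 171
370 = 2·171 + 28
171 = 6·28 + 3
28 = 9·3 + 1
3 = 3·1 + 0  (stop)
So 3075/541 = [5; 1, 2, 6, 9, 3].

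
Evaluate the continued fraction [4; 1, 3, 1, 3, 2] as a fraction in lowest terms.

206/43

Using pₖ = aₖpₖ₋₁ + pₖ₋₂ and qₖ = aₖqₖ₋₁ + qₖ₋₂:
  k=0: a=4, p=4, q=1
  k=1: a=1, p=5, q=1
  k=2: a=3, p=19, q=4
  k=3: a=1, p=24, q=5
  k=4: a=3, p=91, q=19
  k=5: a=2, p=206, q=43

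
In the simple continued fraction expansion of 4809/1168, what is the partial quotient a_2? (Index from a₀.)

1

4809 = 4·1168 + 137   →  a_0 = 4
1168 = 8·137 + 72   →  a_1 = 8
137 = 1·72 + 65   →  a_2 = 1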